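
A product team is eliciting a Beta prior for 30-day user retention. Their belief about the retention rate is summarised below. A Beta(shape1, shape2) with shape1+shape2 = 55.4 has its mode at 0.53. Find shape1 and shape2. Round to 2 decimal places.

shape1 = 29.30, shape2 = 26.10

For shape1,shape2>1 the mode is (shape1−1)/(shape1+shape2−2), so shape1 = mode·(κ−2)+1 = 0.53×53.4+1 = 29.30.
And shape2 = (1−mode)·(κ−2)+1 = 0.47×53.4+1 = 26.10.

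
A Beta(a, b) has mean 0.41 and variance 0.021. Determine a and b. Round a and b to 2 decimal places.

By moment matching, a+b = μ(1−μ)/σ² − 1 = (0.41·0.59)/0.021 − 1 = 11.5190 − 1 = 10.5190.
Since a/(a+b) = μ, a = 0.41·10.5190 = 4.31 and b = 0.59·10.5190 = 6.21.

a = 4.31, b = 6.21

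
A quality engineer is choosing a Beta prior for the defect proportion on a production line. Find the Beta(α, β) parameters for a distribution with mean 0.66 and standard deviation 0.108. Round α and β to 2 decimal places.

α = 12.04, β = 6.20

σ² = 0.108² = 0.011664.
With s = α+β, Var = μ(1−μ)/(s+1), so s+1 = (0.66×0.34)/0.011664 = 19.2387 and s = 18.2387.
α = μs = 12.04, β = (1−μ)s = 6.20.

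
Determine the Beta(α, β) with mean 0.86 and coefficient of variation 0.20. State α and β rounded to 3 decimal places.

σ = CV·μ = 0.20×0.86 = 0.17200, so σ² = 0.029584.
s+1 = μ(1−μ)/σ² = 0.1204/0.029584 = 4.0698, so s = α+β = 3.0698.
α = μs = 2.640, β = (1−μ)s = 0.430.

α = 2.640, β = 0.430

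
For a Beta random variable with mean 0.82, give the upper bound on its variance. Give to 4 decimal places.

0.1476

For fixed mean μ the Beta variance is μ(1−μ)/(α+β+1), increasing as α+β decreases.
Its least upper bound (not attained) is μ(1−μ) = 0.82·0.18 = 0.1476.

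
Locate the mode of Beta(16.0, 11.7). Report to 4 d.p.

With α,β > 1, mode = (α−1)/(α+β−2) = 15.0/25.7 = 0.5837.

0.5837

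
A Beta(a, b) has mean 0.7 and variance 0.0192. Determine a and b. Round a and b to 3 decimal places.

a = 6.956, b = 2.981

By moment matching, a+b = μ(1−μ)/σ² − 1 = (0.7·0.3)/0.0192 − 1 = 10.9375 − 1 = 9.9375.
Since a/(a+b) = μ, a = 0.7·9.9375 = 6.956 and b = 0.3·9.9375 = 2.981.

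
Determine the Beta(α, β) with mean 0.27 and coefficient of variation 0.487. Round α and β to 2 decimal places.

σ = CV·μ = 0.487×0.27 = 0.13149, so σ² = 0.017290.
s+1 = μ(1−μ)/σ² = 0.1971/0.017290 = 11.3999, so s = α+β = 10.3999.
α = μs = 2.81, β = (1−μ)s = 7.59.

α = 2.81, β = 7.59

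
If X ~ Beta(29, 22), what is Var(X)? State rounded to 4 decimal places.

0.0047

Var = αβ/[(α+β)²(α+β+1)] = (29×22)/(51²×52) = 638/135252 = 0.0047.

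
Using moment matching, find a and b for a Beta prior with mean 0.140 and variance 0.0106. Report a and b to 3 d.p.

a = 1.450, b = 8.908

Write ν = a+b; then a = μν and Var = μ(1−μ)/(ν+1).
ν = μ(1−μ)/Var − 1 = 0.120400/0.0106 − 1 = 10.3585.
a = 0.140·10.3585 = 1.450, b = 0.860·10.3585 = 8.908.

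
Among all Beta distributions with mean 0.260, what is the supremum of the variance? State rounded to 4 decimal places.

0.1924

For fixed mean μ the Beta variance is μ(1−μ)/(α+β+1), increasing as α+β decreases.
Its least upper bound (not attained) is μ(1−μ) = 0.260·0.740 = 0.1924.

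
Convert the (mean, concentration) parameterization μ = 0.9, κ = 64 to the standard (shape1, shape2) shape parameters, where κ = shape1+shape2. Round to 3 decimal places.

shape1 = 57.600, shape2 = 6.400

shape1 = μκ = 0.9×64 = 57.600 and shape2 = (1−μ)κ = 0.1×64 = 6.400.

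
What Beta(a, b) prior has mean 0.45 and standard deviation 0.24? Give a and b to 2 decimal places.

σ² = 0.24² = 0.0576.
With s = a+b, Var = μ(1−μ)/(s+1), so s+1 = (0.45×0.55)/0.0576 = 4.2969 and s = 3.2969.
a = μs = 1.48, b = (1−μ)s = 1.81.

a = 1.48, b = 1.81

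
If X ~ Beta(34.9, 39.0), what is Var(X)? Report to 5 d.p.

α+β = 73.9 and αβ = 1361.10, so Var = αβ/[(α+β)²(α+β+1)] = 1361.10/409044.629 = 0.00333.

0.00333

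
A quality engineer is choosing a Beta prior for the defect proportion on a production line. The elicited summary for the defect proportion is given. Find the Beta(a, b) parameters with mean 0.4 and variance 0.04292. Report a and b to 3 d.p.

a = 1.837, b = 2.755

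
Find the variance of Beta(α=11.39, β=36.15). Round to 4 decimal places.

0.0038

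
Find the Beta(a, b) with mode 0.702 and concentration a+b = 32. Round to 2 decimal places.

Mode = (a−1)/(κ−2) with κ = a+b, so a−1 = 0.702·30 = 21.06.
a = 22.06; b = κ − a = 9.94.

a = 22.06, b = 9.94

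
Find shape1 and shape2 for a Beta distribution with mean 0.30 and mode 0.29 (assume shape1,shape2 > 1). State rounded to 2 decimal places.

With s = shape1+shape2: μ = shape1/s and mode = (shape1−1)/(s−2). Eliminating shape1 = μs,
μs − 1 = m(s−2) ⇒ s(μ−m) = 1−2m ⇒ s = 0.42/0.01 = 42.0000.
So shape1 = μs = 12.60, shape2 = (1−μ)s = 29.40.

shape1 = 12.60, shape2 = 29.40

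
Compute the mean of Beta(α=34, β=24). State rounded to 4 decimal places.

E[X] = α/(α+β) = 34/58 = 0.5862.

0.5862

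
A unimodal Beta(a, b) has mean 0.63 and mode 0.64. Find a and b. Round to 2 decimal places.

a = 17.64, b = 10.36

Let s = a+b. Mean gives a = μs = 0.63s; mode gives (a−1)/(s−2) = 0.64.
Substituting: 0.63s − 1 = 0.64(s−2) = 0.64s − 1.28, so -0.01s = -0.28 and s = 28.0000.
Then a = 0.63×28.0000 = 17.64 and b = s−a = 10.36.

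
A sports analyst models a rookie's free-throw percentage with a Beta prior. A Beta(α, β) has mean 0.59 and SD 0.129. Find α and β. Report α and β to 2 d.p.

First σ² = 0.016641. Setting α = μn, β = (1−μ)n with n = α+β,
μ(1−μ)/(n+1) = 0.016641 ⇒ n+1 = 0.2419/0.016641 = 14.5364 ⇒ n = 13.5364.
Hence α = 0.59×13.5364 = 7.99, β = 0.41×13.5364 = 5.55.

α = 7.99, β = 5.55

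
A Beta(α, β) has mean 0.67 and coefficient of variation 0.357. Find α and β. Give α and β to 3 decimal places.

σ = CV·μ = 0.357×0.67 = 0.23919, so σ² = 0.057212.
s+1 = μ(1−μ)/σ² = 0.2211/0.057212 = 3.8646, so s = α+β = 2.8646.
α = μs = 1.919, β = (1−μ)s = 0.945.

α = 1.919, β = 0.945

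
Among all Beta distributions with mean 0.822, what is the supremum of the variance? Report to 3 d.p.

For fixed mean μ the Beta variance is μ(1−μ)/(α+β+1), increasing as α+β decreases.
Its least upper bound (not attained) is μ(1−μ) = 0.822·0.178 = 0.146.

0.146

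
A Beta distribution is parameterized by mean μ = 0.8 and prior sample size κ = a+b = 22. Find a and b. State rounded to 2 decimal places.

a = μκ = 0.8×22 = 17.60 and b = (1−μ)κ = 0.2×22 = 4.40.

a = 17.60, b = 4.40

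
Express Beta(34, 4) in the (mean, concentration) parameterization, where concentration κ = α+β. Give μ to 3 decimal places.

μ = 0.895, κ = 38

κ = α+β = 34+4 = 38; μ = α/κ = 34/38 = 0.895.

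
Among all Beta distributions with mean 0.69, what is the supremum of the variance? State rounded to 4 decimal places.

Var = μ(1−μ)/(α+β+1), which approaches μ(1−μ) as α+β → 0.
So the supremum is μ(1−μ) = 0.69×0.31 = 0.2139.

0.2139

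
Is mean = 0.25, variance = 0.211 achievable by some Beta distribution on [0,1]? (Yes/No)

A Beta with mean μ has variance μ(1−μ)/(α+β+1) < μ(1−μ).
Here μ(1−μ) = 0.25×0.75 = 0.1875, and 0.211 ≥ 0.1875.

No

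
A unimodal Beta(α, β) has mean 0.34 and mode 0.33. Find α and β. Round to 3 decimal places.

α = 11.560, β = 22.440

With s = α+β: μ = α/s and mode = (α−1)/(s−2). Eliminating α = μs,
μs − 1 = m(s−2) ⇒ s(μ−m) = 1−2m ⇒ s = 0.34/0.01 = 34.0000.
So α = μs = 11.560, β = (1−μ)s = 22.440.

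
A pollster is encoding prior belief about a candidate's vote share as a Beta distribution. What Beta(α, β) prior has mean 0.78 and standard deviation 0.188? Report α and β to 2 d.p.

α = 3.01, β = 0.85

First σ² = 0.035344. Setting α = μn, β = (1−μ)n with n = α+β,
μ(1−μ)/(n+1) = 0.035344 ⇒ n+1 = 0.1716/0.035344 = 4.8551 ⇒ n = 3.8551.
Hence α = 0.78×3.8551 = 3.01, β = 0.22×3.8551 = 0.85.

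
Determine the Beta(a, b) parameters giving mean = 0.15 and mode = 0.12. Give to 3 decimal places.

a = 3.800, b = 21.533

Let s = a+b. Mean gives a = μs = 0.15s; mode gives (a−1)/(s−2) = 0.12.
Substituting: 0.15s − 1 = 0.12(s−2) = 0.12s − 0.24, so 0.03s = 0.76 and s = 25.3333.
Then a = 0.15×25.3333 = 3.800 and b = s−a = 21.533.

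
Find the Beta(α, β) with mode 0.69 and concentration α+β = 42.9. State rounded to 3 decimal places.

α = 29.221, β = 13.679

Mode = (α−1)/(κ−2) with κ = α+β, so α−1 = 0.69·40.9 = 28.221.
α = 29.221; β = κ − α = 13.679.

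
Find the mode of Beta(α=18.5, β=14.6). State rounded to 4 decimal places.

The density x^(α−1)(1−x)^(β−1) is maximised at (α−1)/(α+β−2) = 17.5/31.1 = 0.5627.

0.5627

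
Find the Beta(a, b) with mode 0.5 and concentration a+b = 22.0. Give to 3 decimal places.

a = 11.000, b = 11.000

Mode = (a−1)/(κ−2) with κ = a+b, so a−1 = 0.5·20.0 = 10.000.
a = 11.000; b = κ − a = 11.000.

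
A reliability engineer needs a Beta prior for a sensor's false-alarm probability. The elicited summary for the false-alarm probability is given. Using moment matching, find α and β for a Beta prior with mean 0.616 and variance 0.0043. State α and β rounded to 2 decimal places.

α = 33.27, β = 20.74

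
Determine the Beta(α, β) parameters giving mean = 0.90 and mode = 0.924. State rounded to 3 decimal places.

α = 31.800, β = 3.533

Let s = α+β. Mean gives α = μs = 0.90s; mode gives (α−1)/(s−2) = 0.924.
Substituting: 0.90s − 1 = 0.924(s−2) = 0.924s − 1.848, so -0.024s = -0.848 and s = 35.3333.
Then α = 0.90×35.3333 = 31.800 and β = s−α = 3.533.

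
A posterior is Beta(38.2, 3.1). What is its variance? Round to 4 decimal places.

α+β = 41.3 and αβ = 118.42, so Var = αβ/[(α+β)²(α+β+1)] = 118.42/72150.687 = 0.0016.

0.0016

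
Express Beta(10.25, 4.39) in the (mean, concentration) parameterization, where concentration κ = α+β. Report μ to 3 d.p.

κ = α+β = 10.25+4.39 = 14.64; μ = α/κ = 10.25/14.64 = 0.700.

μ = 0.700, κ = 14.64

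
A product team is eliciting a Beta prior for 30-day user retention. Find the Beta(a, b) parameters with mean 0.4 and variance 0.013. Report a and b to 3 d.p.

a = 6.985, b = 10.477

Write ν = a+b; then a = μν and Var = μ(1−μ)/(ν+1).
ν = μ(1−μ)/Var − 1 = 0.24/0.013 − 1 = 17.4615.
a = 0.4·17.4615 = 6.985, b = 0.6·17.4615 = 10.477.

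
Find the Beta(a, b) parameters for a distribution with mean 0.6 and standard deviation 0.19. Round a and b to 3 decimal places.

First σ² = 0.0361. Setting a = μn, b = (1−μ)n with n = a+b,
μ(1−μ)/(n+1) = 0.0361 ⇒ n+1 = 0.24/0.0361 = 6.6482 ⇒ n = 5.6482.
Hence a = 0.6×5.6482 = 3.389, b = 0.4×5.6482 = 2.259.

a = 3.389, b = 2.259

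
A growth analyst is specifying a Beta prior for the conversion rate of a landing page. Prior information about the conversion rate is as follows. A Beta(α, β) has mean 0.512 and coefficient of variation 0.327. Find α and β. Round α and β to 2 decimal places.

α = 4.05, β = 3.86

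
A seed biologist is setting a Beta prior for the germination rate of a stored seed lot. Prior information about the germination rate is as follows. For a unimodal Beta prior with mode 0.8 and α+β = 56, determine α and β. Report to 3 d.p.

α = 44.200, β = 11.800

Mode = (α−1)/(κ−2) with κ = α+β, so α−1 = 0.8·54 = 43.200.
α = 44.200; β = κ − α = 11.800.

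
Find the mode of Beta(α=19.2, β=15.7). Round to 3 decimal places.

The density x^(α−1)(1−x)^(β−1) is maximised at (α−1)/(α+β−2) = 18.2/32.9 = 0.553.

0.553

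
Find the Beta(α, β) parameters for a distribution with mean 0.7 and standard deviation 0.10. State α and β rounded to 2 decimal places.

α = 14.00, β = 6.00

σ² = 0.10² = 0.0100.
With s = α+β, Var = μ(1−μ)/(s+1), so s+1 = (0.7×0.3)/0.0100 = 21.0000 and s = 20.0000.
α = μs = 14.00, β = (1−μ)s = 6.00.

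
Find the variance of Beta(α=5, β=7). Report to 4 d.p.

μ = 5/12 = 0.416667; Var = μ(1−μ)/(α+β+1) = 0.2430556/13 = 0.0187.

0.0187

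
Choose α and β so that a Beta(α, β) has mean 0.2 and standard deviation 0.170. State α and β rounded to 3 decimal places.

Variance = 0.170² = 0.028900. The moment-matching identity α+β = μ(1−μ)/Var − 1 gives
α+β = 0.16/0.028900 − 1 = 4.5363, so α = μ·4.5363 = 0.907 and β = (1−μ)·4.5363 = 3.629.

α = 0.907, β = 3.629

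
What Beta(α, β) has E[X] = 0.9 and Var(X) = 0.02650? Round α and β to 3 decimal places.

By moment matching, α+β = μ(1−μ)/σ² − 1 = (0.9·0.1)/0.02650 − 1 = 3.3962 − 1 = 2.3962.
Since α/(α+β) = μ, α = 0.9·2.3962 = 2.157 and β = 0.1·2.3962 = 0.240.

α = 2.157, β = 0.240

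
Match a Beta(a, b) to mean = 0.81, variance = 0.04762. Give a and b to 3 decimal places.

Write ν = a+b; then a = μν and Var = μ(1−μ)/(ν+1).
ν = μ(1−μ)/Var − 1 = 0.1539/0.04762 − 1 = 2.2318.
a = 0.81·2.2318 = 1.808, b = 0.19·2.2318 = 0.424.

a = 1.808, b = 0.424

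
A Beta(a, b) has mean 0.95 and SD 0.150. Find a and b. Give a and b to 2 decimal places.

a = 1.06, b = 0.06

Variance = 0.150² = 0.022500. The moment-matching identity a+b = μ(1−μ)/Var − 1 gives
a+b = 0.0475/0.022500 − 1 = 1.1111, so a = μ·1.1111 = 1.06 and b = (1−μ)·1.1111 = 0.06.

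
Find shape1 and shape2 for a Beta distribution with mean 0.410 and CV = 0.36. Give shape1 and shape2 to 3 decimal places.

shape1 = 4.142, shape2 = 5.961

Var = (CV·μ)² = (0.36×0.410)² = 0.021786.
shape1+shape2 = μ(1−μ)/Var − 1 = 0.241900/0.021786 − 1 = 10.1036.
Thus shape1 = 0.410·10.1036 = 4.142 and shape2 = 0.590·10.1036 = 5.961.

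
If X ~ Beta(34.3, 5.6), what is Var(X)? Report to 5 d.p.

0.00295

Var = αβ/[(α+β)²(α+β+1)] = (34.3×5.6)/(39.9²×40.9) = 192.08/65113.209 = 0.00295.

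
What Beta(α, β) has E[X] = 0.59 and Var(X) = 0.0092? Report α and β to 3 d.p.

α = 14.923, β = 10.370

By moment matching, α+β = μ(1−μ)/σ² − 1 = (0.59·0.41)/0.0092 − 1 = 26.2935 − 1 = 25.2935.
Since α/(α+β) = μ, α = 0.59·25.2935 = 14.923 and β = 0.41·25.2935 = 10.370.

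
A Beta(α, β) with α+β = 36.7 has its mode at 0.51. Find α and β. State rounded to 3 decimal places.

Since the density peak of Beta(α,β) is at (α−1)/(α+β−2),
α = 1 + 0.51(36.7−2) = 18.697 and β = 36.7 − 18.697 = 18.003.

α = 18.697, β = 18.003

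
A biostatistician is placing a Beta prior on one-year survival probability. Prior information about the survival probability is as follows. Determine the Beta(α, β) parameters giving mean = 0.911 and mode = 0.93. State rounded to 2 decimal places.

With s = α+β: μ = α/s and mode = (α−1)/(s−2). Eliminating α = μs,
μs − 1 = m(s−2) ⇒ s(μ−m) = 1−2m ⇒ s = -0.86/-0.019 = 45.2632.
So α = μs = 41.23, β = (1−μ)s = 4.03.

α = 41.23, β = 4.03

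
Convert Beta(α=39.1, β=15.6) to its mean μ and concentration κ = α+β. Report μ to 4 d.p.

μ = 0.7148, κ = 54.7

κ = α+β = 39.1+15.6 = 54.7; μ = α/κ = 39.1/54.7 = 0.7148.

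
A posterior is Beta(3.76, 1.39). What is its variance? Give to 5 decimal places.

0.03204

α+β = 5.15 and αβ = 5.2264, so Var = αβ/[(α+β)²(α+β+1)] = 5.2264/163.113375 = 0.03204.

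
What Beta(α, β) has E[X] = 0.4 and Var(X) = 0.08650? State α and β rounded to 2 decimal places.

α = 0.71, β = 1.06

By moment matching, α+β = μ(1−μ)/σ² − 1 = (0.4·0.6)/0.08650 − 1 = 2.7746 − 1 = 1.7746.
Since α/(α+β) = μ, α = 0.4·1.7746 = 0.71 and β = 0.6·1.7746 = 1.06.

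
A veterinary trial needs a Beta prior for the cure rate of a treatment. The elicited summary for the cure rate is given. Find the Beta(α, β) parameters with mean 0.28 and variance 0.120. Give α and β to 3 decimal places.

α = 0.190, β = 0.490

Let s = α+β. The Beta variance is μ(1−μ)/(s+1).
So s+1 = μ(1−μ)/σ² = (0.28×0.72)/0.120 = 0.2016/0.120 = 1.6800, giving s = 0.6800.
Then α = μs = 0.28×0.6800 = 0.190 and β = (1−μ)s = 0.72×0.6800 = 0.490.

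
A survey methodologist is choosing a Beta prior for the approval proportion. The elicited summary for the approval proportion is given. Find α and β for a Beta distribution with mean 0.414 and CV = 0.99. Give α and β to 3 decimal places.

α = 0.184, β = 0.260

Var = (CV·μ)² = (0.99×0.414)² = 0.167985.
α+β = μ(1−μ)/Var − 1 = 0.242604/0.167985 − 1 = 0.4442.
Thus α = 0.414·0.4442 = 0.184 and β = 0.586·0.4442 = 0.260.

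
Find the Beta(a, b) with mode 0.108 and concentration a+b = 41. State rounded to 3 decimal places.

For a,b>1 the mode is (a−1)/(a+b−2), so a = mode·(κ−2)+1 = 0.108×39+1 = 5.212.
And b = (1−mode)·(κ−2)+1 = 0.892×39+1 = 35.788.

a = 5.212, b = 35.788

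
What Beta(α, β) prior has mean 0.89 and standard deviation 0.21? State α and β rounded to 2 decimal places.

α = 1.09, β = 0.13

Variance = 0.21² = 0.0441. The moment-matching identity α+β = μ(1−μ)/Var − 1 gives
α+β = 0.0979/0.0441 − 1 = 1.2200, so α = μ·1.2200 = 1.09 and β = (1−μ)·1.2200 = 0.13.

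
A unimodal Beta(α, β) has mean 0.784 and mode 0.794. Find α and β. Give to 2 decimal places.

With s = α+β: μ = α/s and mode = (α−1)/(s−2). Eliminating α = μs,
μs − 1 = m(s−2) ⇒ s(μ−m) = 1−2m ⇒ s = -0.588/-0.010 = 58.8000.
So α = μs = 46.10, β = (1−μ)s = 12.70.

α = 46.10, β = 12.70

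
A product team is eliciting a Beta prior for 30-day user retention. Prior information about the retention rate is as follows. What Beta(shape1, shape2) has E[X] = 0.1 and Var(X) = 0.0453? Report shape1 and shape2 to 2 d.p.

Write ν = shape1+shape2; then shape1 = μν and Var = μ(1−μ)/(ν+1).
ν = μ(1−μ)/Var − 1 = 0.09/0.0453 − 1 = 0.9868.
shape1 = 0.1·0.9868 = 0.10, shape2 = 0.9·0.9868 = 0.89.

shape1 = 0.10, shape2 = 0.89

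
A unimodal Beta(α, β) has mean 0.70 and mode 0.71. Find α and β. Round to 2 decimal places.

With s = α+β: μ = α/s and mode = (α−1)/(s−2). Eliminating α = μs,
μs − 1 = m(s−2) ⇒ s(μ−m) = 1−2m ⇒ s = -0.42/-0.01 = 42.0000.
So α = μs = 29.40, β = (1−μ)s = 12.60.

α = 29.40, β = 12.60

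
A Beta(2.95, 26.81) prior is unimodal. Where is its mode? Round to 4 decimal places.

The density x^(α−1)(1−x)^(β−1) is maximised at (α−1)/(α+β−2) = 1.95/27.76 = 0.0702.

0.0702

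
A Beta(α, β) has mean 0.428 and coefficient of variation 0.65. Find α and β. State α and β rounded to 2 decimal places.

Var = (CV·μ)² = (0.65×0.428)² = 0.077395.
α+β = μ(1−μ)/Var − 1 = 0.244816/0.077395 − 1 = 2.1632.
Thus α = 0.428·2.1632 = 0.93 and β = 0.572·2.1632 = 1.24.

α = 0.93, β = 1.24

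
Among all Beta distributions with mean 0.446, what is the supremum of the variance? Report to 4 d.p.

Var = μ(1−μ)/(α+β+1), which approaches μ(1−μ) as α+β → 0.
So the supremum is μ(1−μ) = 0.446×0.554 = 0.2471.

0.2471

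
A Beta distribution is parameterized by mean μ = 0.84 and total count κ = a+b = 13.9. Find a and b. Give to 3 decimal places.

Split κ in proportion μ : (1−μ): a = 0.84·13.9 = 11.676, b = 13.9 − 11.676 = 2.224.

a = 11.676, b = 2.224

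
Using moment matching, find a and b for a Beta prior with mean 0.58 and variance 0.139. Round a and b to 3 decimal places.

a = 0.436, b = 0.316

By moment matching, a+b = μ(1−μ)/σ² − 1 = (0.58·0.42)/0.139 − 1 = 1.7525 − 1 = 0.7525.
Since a/(a+b) = μ, a = 0.58·0.7525 = 0.436 and b = 0.42·0.7525 = 0.316.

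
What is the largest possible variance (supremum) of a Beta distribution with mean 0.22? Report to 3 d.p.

0.172

For fixed mean μ the Beta variance is μ(1−μ)/(α+β+1), increasing as α+β decreases.
Its least upper bound (not attained) is μ(1−μ) = 0.22·0.78 = 0.172.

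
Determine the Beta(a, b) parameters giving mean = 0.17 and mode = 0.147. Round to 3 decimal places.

With s = a+b: μ = a/s and mode = (a−1)/(s−2). Eliminating a = μs,
μs − 1 = m(s−2) ⇒ s(μ−m) = 1−2m ⇒ s = 0.706/0.023 = 30.6957.
So a = μs = 5.218, b = (1−μ)s = 25.477.

a = 5.218, b = 25.477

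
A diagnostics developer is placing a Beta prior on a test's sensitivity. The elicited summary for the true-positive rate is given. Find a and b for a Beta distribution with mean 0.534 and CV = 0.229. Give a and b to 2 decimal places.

a = 8.35, b = 7.29

Var = (CV·μ)² = (0.229×0.534)² = 0.014954.
a+b = μ(1−μ)/Var − 1 = 0.248844/0.014954 − 1 = 15.6408.
Thus a = 0.534·15.6408 = 8.35 and b = 0.466·15.6408 = 7.29.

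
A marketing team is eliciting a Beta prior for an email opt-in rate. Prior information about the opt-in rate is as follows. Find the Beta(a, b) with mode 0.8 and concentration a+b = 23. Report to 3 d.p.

Mode = (a−1)/(κ−2) with κ = a+b, so a−1 = 0.8·21 = 16.800.
a = 17.800; b = κ − a = 5.200.

a = 17.800, b = 5.200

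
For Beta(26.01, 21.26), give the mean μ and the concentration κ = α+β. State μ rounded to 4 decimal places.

μ = 0.5502, κ = 47.27

κ = α+β = 26.01+21.26 = 47.27; μ = α/κ = 26.01/47.27 = 0.5502.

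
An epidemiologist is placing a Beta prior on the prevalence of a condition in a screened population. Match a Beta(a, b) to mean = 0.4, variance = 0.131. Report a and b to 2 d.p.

Write ν = a+b; then a = μν and Var = μ(1−μ)/(ν+1).
ν = μ(1−μ)/Var − 1 = 0.24/0.131 − 1 = 0.8321.
a = 0.4·0.8321 = 0.33, b = 0.6·0.8321 = 0.50.

a = 0.33, b = 0.50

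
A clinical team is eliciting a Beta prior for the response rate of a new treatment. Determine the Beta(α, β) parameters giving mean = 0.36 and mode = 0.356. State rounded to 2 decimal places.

α = 25.92, β = 46.08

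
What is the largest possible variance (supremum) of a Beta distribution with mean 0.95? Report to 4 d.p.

0.0475

For fixed mean μ the Beta variance is μ(1−μ)/(α+β+1), increasing as α+β decreases.
Its least upper bound (not attained) is μ(1−μ) = 0.95·0.05 = 0.0475.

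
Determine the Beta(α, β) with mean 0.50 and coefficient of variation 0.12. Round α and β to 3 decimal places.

α = 34.222, β = 34.222

Var = (CV·μ)² = (0.12×0.50)² = 0.003600.
α+β = μ(1−μ)/Var − 1 = 0.2500/0.003600 − 1 = 68.4444.
Thus α = 0.50·68.4444 = 34.222 and β = 0.50·68.4444 = 34.222.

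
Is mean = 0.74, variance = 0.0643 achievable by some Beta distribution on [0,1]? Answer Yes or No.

The Beta variance bound is σ² < μ(1−μ).
Here μ(1−μ) = 0.74×0.26 = 0.1924, and 0.0643 < 0.1924.

Yes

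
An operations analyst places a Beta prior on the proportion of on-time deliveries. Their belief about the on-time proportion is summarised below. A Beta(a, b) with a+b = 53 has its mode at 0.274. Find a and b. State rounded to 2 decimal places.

Mode = (a−1)/(κ−2) with κ = a+b, so a−1 = 0.274·51 = 13.97.
a = 14.97; b = κ − a = 38.03.

a = 14.97, b = 38.03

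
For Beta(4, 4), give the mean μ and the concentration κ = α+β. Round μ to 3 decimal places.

κ = α+β = 4+4 = 8; μ = α/κ = 4/8 = 0.500.

μ = 0.500, κ = 8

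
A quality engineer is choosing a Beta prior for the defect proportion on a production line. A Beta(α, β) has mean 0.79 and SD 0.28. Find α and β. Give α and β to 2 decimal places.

First σ² = 0.0784. Setting α = μn, β = (1−μ)n with n = α+β,
μ(1−μ)/(n+1) = 0.0784 ⇒ n+1 = 0.1659/0.0784 = 2.1161 ⇒ n = 1.1161.
Hence α = 0.79×1.1161 = 0.88, β = 0.21×1.1161 = 0.23.

α = 0.88, β = 0.23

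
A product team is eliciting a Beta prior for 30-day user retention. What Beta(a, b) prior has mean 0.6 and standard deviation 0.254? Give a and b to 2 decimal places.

a = 1.63, b = 1.09

σ² = 0.254² = 0.064516.
With s = a+b, Var = μ(1−μ)/(s+1), so s+1 = (0.6×0.4)/0.064516 = 3.7200 and s = 2.7200.
a = μs = 1.63, b = (1−μ)s = 1.09.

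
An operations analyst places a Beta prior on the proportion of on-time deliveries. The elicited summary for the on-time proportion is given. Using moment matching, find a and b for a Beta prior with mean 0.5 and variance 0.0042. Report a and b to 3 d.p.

a = 29.262, b = 29.262

By moment matching, a+b = μ(1−μ)/σ² − 1 = (0.5·0.5)/0.0042 − 1 = 59.5238 − 1 = 58.5238.
Since a/(a+b) = μ, a = 0.5·58.5238 = 29.262 and b = 0.5·58.5238 = 29.262.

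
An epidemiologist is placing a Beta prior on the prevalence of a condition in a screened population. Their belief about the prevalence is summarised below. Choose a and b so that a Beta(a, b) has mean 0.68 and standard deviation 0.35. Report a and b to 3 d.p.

Variance = 0.35² = 0.1225. The moment-matching identity a+b = μ(1−μ)/Var − 1 gives
a+b = 0.2176/0.1225 − 1 = 0.7763, so a = μ·0.7763 = 0.528 and b = (1−μ)·0.7763 = 0.248.

a = 0.528, b = 0.248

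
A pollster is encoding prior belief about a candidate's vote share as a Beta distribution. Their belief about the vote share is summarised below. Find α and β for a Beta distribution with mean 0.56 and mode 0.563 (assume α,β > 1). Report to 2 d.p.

With s = α+β: μ = α/s and mode = (α−1)/(s−2). Eliminating α = μs,
μs − 1 = m(s−2) ⇒ s(μ−m) = 1−2m ⇒ s = -0.126/-0.003 = 42.0000.
So α = μs = 23.52, β = (1−μ)s = 18.48.

α = 23.52, β = 18.48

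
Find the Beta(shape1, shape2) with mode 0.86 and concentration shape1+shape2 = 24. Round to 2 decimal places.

shape1 = 19.92, shape2 = 4.08

Mode = (shape1−1)/(κ−2) with κ = shape1+shape2, so shape1−1 = 0.86·22 = 18.92.
shape1 = 19.92; shape2 = κ − shape1 = 4.08.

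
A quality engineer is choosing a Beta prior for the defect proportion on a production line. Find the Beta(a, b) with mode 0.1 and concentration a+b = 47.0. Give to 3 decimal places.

Since the density peak of Beta(a,b) is at (a−1)/(a+b−2),
a = 1 + 0.1(47.0−2) = 5.500 and b = 47.0 − 5.500 = 41.500.

a = 5.500, b = 41.500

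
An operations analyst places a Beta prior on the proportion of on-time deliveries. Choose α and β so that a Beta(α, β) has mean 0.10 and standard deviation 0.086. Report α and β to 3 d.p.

Variance = 0.086² = 0.007396. The moment-matching identity α+β = μ(1−μ)/Var − 1 gives
α+β = 0.0900/0.007396 − 1 = 11.1687, so α = μ·11.1687 = 1.117 and β = (1−μ)·11.1687 = 10.052.

α = 1.117, β = 10.052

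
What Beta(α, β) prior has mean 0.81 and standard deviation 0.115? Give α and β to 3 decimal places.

α = 8.616, β = 2.021

First σ² = 0.013225. Setting α = μn, β = (1−μ)n with n = α+β,
μ(1−μ)/(n+1) = 0.013225 ⇒ n+1 = 0.1539/0.013225 = 11.6371 ⇒ n = 10.6371.
Hence α = 0.81×10.6371 = 8.616, β = 0.19×10.6371 = 2.021.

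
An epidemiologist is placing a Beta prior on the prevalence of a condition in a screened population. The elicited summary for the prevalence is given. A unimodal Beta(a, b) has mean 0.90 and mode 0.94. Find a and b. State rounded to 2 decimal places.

a = 19.80, b = 2.20

With s = a+b: μ = a/s and mode = (a−1)/(s−2). Eliminating a = μs,
μs − 1 = m(s−2) ⇒ s(μ−m) = 1−2m ⇒ s = -0.88/-0.04 = 22.0000.
So a = μs = 19.80, b = (1−μ)s = 2.20.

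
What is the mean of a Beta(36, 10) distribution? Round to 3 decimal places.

E[X] = α/(α+β) = 36/46 = 0.783.

0.783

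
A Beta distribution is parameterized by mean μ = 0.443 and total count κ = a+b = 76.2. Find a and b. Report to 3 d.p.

a = 33.757, b = 42.443

a = μκ = 0.443×76.2 = 33.757 and b = (1−μ)κ = 0.557×76.2 = 42.443.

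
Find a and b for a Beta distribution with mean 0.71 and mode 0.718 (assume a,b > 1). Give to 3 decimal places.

Let s = a+b. Mean gives a = μs = 0.71s; mode gives (a−1)/(s−2) = 0.718.
Substituting: 0.71s − 1 = 0.718(s−2) = 0.718s − 1.436, so -0.008s = -0.436 and s = 54.5000.
Then a = 0.71×54.5000 = 38.695 and b = s−a = 15.805.

a = 38.695, b = 15.805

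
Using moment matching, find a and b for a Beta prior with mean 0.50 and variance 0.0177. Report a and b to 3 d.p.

a = 6.562, b = 6.562

Let s = a+b. The Beta variance is μ(1−μ)/(s+1).
So s+1 = μ(1−μ)/σ² = (0.50×0.50)/0.0177 = 0.2500/0.0177 = 14.1243, giving s = 13.1243.
Then a = μs = 0.50×13.1243 = 6.562 and b = (1−μ)s = 0.50×13.1243 = 6.562.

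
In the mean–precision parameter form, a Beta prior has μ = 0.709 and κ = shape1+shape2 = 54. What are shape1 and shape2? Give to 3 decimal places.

shape1 = 38.286, shape2 = 15.714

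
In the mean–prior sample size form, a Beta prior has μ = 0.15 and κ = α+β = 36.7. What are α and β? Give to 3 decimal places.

α = 5.505, β = 31.195

Split κ in proportion μ : (1−μ): α = 0.15·36.7 = 5.505, β = 36.7 − 5.505 = 31.195.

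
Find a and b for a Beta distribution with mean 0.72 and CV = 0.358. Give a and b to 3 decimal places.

Var = (CV·μ)² = (0.358×0.72)² = 0.066440.
a+b = μ(1−μ)/Var − 1 = 0.2016/0.066440 − 1 = 2.0343.
Thus a = 0.72·2.0343 = 1.465 and b = 0.28·2.0343 = 0.570.

a = 1.465, b = 0.570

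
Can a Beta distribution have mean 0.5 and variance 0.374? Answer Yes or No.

No

For any Beta, Var(X) < E[X]·(1−E[X]).
Here μ(1−μ) = 0.5×0.5 = 0.25, and 0.374 ≥ 0.25.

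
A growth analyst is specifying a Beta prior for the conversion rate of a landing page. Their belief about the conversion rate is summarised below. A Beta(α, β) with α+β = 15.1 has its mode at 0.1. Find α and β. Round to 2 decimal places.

α = 2.31, β = 12.79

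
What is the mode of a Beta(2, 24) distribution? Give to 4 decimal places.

0.0417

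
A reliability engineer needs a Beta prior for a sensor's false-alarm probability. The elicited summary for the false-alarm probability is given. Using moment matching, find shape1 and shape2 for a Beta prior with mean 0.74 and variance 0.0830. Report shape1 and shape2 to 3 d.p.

Let s = shape1+shape2. The Beta variance is μ(1−μ)/(s+1).
So s+1 = μ(1−μ)/σ² = (0.74×0.26)/0.0830 = 0.1924/0.0830 = 2.3181, giving s = 1.3181.
Then shape1 = μs = 0.74×1.3181 = 0.975 and shape2 = (1−μ)s = 0.26×1.3181 = 0.343.

shape1 = 0.975, shape2 = 0.343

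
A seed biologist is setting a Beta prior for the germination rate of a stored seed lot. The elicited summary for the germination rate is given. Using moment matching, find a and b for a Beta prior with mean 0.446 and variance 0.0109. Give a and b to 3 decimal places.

a = 9.664, b = 12.004

By moment matching, a+b = μ(1−μ)/σ² − 1 = (0.446·0.554)/0.0109 − 1 = 22.6683 − 1 = 21.6683.
Since a/(a+b) = μ, a = 0.446·21.6683 = 9.664 and b = 0.554·21.6683 = 12.004.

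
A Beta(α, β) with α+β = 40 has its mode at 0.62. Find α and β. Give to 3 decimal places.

For α,β>1 the mode is (α−1)/(α+β−2), so α = mode·(κ−2)+1 = 0.62×38+1 = 24.560.
And β = (1−mode)·(κ−2)+1 = 0.38×38+1 = 15.440.

α = 24.560, β = 15.440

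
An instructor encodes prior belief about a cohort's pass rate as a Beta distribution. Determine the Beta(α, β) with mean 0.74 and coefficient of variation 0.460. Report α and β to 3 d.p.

α = 0.489, β = 0.172

Var = (CV·μ)² = (0.460×0.74)² = 0.115872.
α+β = μ(1−μ)/Var − 1 = 0.1924/0.115872 − 1 = 0.6605.
Thus α = 0.74·0.6605 = 0.489 and β = 0.26·0.6605 = 0.172.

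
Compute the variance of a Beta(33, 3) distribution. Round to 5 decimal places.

0.00206

α+β = 36 and αβ = 99, so Var = αβ/[(α+β)²(α+β+1)] = 99/47952 = 0.00206.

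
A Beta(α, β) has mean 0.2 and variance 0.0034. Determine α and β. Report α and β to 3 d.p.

Let s = α+β. The Beta variance is μ(1−μ)/(s+1).
So s+1 = μ(1−μ)/σ² = (0.2×0.8)/0.0034 = 0.16/0.0034 = 47.0588, giving s = 46.0588.
Then α = μs = 0.2×46.0588 = 9.212 and β = (1−μ)s = 0.8×46.0588 = 36.847.

α = 9.212, β = 36.847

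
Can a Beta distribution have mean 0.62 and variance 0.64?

No

A Beta with mean μ has variance μ(1−μ)/(α+β+1) < μ(1−μ).
Here μ(1−μ) = 0.62×0.38 = 0.2356, and 0.64 ≥ 0.2356.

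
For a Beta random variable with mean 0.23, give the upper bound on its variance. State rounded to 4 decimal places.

Var = μ(1−μ)/(α+β+1), which approaches μ(1−μ) as α+β → 0.
So the supremum is μ(1−μ) = 0.23×0.77 = 0.1771.

0.1771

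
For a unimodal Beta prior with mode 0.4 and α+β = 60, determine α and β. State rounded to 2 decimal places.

α = 24.20, β = 35.80

Mode = (α−1)/(κ−2) with κ = α+β, so α−1 = 0.4·58 = 23.20.
α = 24.20; β = κ − α = 35.80.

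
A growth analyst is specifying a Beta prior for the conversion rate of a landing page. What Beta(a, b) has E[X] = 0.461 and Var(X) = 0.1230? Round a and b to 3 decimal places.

Write ν = a+b; then a = μν and Var = μ(1−μ)/(ν+1).
ν = μ(1−μ)/Var − 1 = 0.248479/0.1230 − 1 = 1.0202.
a = 0.461·1.0202 = 0.470, b = 0.539·1.0202 = 0.550.

a = 0.470, b = 0.550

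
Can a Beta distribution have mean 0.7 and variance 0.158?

Yes

The Beta variance bound is σ² < μ(1−μ).
Here μ(1−μ) = 0.7×0.3 = 0.21, and 0.158 < 0.21.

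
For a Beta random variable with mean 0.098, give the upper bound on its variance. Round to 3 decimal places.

For fixed mean μ the Beta variance is μ(1−μ)/(α+β+1), increasing as α+β decreases.
Its least upper bound (not attained) is μ(1−μ) = 0.098·0.902 = 0.088.

0.088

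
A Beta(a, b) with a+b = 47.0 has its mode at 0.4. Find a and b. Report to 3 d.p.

Since the density peak of Beta(a,b) is at (a−1)/(a+b−2),
a = 1 + 0.4(47.0−2) = 19.000 and b = 47.0 − 19.000 = 28.000.

a = 19.000, b = 28.000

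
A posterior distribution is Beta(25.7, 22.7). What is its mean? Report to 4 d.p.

0.5310

E[X] = α/(α+β) = 25.7/48.4 = 0.5310.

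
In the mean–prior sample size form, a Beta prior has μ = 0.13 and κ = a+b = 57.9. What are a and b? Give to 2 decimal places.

a = 7.53, b = 50.37

a = μκ = 0.13×57.9 = 7.53 and b = (1−μ)κ = 0.87×57.9 = 50.37.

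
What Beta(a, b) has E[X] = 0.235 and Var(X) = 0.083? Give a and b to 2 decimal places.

Let s = a+b. The Beta variance is μ(1−μ)/(s+1).
So s+1 = μ(1−μ)/σ² = (0.235×0.765)/0.083 = 0.179775/0.083 = 2.1660, giving s = 1.1660.
Then a = μs = 0.235×1.1660 = 0.27 and b = (1−μ)s = 0.765×1.1660 = 0.89.

a = 0.27, b = 0.89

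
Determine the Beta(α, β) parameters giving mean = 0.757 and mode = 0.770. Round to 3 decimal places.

α = 31.445, β = 10.094

Let s = α+β. Mean gives α = μs = 0.757s; mode gives (α−1)/(s−2) = 0.770.
Substituting: 0.757s − 1 = 0.770(s−2) = 0.770s − 1.540, so -0.013s = -0.540 and s = 41.5385.
Then α = 0.757×41.5385 = 31.445 and β = s−α = 10.094.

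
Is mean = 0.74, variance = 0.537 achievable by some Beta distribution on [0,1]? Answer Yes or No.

No

For any Beta, Var(X) < E[X]·(1−E[X]).
Here μ(1−μ) = 0.74×0.26 = 0.1924, and 0.537 ≥ 0.1924.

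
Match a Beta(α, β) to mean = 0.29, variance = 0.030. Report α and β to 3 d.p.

α = 1.700, β = 4.163

By moment matching, α+β = μ(1−μ)/σ² − 1 = (0.29·0.71)/0.030 − 1 = 6.8633 − 1 = 5.8633.
Since α/(α+β) = μ, α = 0.29·5.8633 = 1.700 and β = 0.71·5.8633 = 4.163.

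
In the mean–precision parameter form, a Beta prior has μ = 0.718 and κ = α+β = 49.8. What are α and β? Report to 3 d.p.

α = μκ = 0.718×49.8 = 35.756 and β = (1−μ)κ = 0.282×49.8 = 14.044.

α = 35.756, β = 14.044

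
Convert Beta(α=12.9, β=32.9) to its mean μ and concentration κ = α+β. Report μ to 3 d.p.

μ = 0.282, κ = 45.8

κ = α+β = 12.9+32.9 = 45.8; μ = α/κ = 12.9/45.8 = 0.282.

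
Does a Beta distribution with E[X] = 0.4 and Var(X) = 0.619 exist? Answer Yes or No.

No

For any Beta, Var(X) < E[X]·(1−E[X]).
Here μ(1−μ) = 0.4×0.6 = 0.24, and 0.619 ≥ 0.24.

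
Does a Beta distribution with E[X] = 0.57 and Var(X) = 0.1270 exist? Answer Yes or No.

For any Beta, Var(X) < E[X]·(1−E[X]).
Here μ(1−μ) = 0.57×0.43 = 0.2451, and 0.1270 < 0.2451.

Yes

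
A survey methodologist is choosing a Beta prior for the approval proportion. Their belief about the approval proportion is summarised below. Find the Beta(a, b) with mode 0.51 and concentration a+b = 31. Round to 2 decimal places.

a = 15.79, b = 15.21

Mode = (a−1)/(κ−2) with κ = a+b, so a−1 = 0.51·29 = 14.79.
a = 15.79; b = κ − a = 15.21.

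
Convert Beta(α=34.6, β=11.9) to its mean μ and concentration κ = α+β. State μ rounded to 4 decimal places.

κ = α+β = 34.6+11.9 = 46.5; μ = α/κ = 34.6/46.5 = 0.7441.

μ = 0.7441, κ = 46.5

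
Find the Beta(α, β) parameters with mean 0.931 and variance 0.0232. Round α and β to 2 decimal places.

α = 1.65, β = 0.12

Write ν = α+β; then α = μν and Var = μ(1−μ)/(ν+1).
ν = μ(1−μ)/Var − 1 = 0.064239/0.0232 − 1 = 1.7689.
α = 0.931·1.7689 = 1.65, β = 0.069·1.7689 = 0.12.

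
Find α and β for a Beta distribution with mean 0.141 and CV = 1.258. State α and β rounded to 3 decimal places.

Var = (CV·μ)² = (1.258×0.141)² = 0.031463.
α+β = μ(1−μ)/Var − 1 = 0.121119/0.031463 − 1 = 2.8496.
Thus α = 0.141·2.8496 = 0.402 and β = 0.859·2.8496 = 2.448.

α = 0.402, β = 2.448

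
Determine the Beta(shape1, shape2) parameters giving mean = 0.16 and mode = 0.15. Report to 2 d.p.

With s = shape1+shape2: μ = shape1/s and mode = (shape1−1)/(s−2). Eliminating shape1 = μs,
μs − 1 = m(s−2) ⇒ s(μ−m) = 1−2m ⇒ s = 0.70/0.01 = 70.0000.
So shape1 = μs = 11.20, shape2 = (1−μ)s = 58.80.

shape1 = 11.20, shape2 = 58.80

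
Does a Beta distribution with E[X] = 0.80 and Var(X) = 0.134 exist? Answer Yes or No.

Yes

The Beta variance bound is σ² < μ(1−μ).
Here μ(1−μ) = 0.80×0.20 = 0.1600, and 0.134 < 0.1600.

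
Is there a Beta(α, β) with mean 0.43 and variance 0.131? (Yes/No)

For any Beta, Var(X) < E[X]·(1−E[X]).
Here μ(1−μ) = 0.43×0.57 = 0.2451, and 0.131 < 0.2451.

Yes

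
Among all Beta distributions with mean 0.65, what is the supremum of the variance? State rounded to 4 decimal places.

For fixed mean μ the Beta variance is μ(1−μ)/(α+β+1), increasing as α+β decreases.
Its least upper bound (not attained) is μ(1−μ) = 0.65·0.35 = 0.2275.

0.2275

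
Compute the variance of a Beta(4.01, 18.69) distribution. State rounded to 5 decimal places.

0.00614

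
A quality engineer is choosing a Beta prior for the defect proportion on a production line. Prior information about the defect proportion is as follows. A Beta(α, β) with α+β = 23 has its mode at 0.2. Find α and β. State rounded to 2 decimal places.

Since the density peak of Beta(α,β) is at (α−1)/(α+β−2),
α = 1 + 0.2(23−2) = 5.20 and β = 23 − 5.20 = 17.80.

α = 5.20, β = 17.80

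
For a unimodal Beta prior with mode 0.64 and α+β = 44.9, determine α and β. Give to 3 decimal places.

For α,β>1 the mode is (α−1)/(α+β−2), so α = mode·(κ−2)+1 = 0.64×42.9+1 = 28.456.
And β = (1−mode)·(κ−2)+1 = 0.36×42.9+1 = 16.444.

α = 28.456, β = 16.444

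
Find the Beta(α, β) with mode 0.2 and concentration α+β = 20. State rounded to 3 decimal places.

α = 4.600, β = 15.400

Since the density peak of Beta(α,β) is at (α−1)/(α+β−2),
α = 1 + 0.2(20−2) = 4.600 and β = 20 − 4.600 = 15.400.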